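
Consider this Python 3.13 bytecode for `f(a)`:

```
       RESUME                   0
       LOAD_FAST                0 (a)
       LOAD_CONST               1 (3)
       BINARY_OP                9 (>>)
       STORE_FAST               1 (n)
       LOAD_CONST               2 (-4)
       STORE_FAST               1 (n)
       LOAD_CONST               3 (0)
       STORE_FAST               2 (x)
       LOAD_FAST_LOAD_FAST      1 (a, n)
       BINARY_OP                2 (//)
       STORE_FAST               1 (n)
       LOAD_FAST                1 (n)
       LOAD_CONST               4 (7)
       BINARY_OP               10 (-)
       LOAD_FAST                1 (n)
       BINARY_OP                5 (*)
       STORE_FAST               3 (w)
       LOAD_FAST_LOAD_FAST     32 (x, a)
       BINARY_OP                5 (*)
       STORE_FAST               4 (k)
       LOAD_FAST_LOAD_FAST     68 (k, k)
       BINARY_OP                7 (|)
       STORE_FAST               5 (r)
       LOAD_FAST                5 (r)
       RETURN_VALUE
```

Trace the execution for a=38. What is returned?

0

LOAD_FAST a → push 38. Stack: [38]
LOAD_CONST → push 3. Stack: [38, 3]
BINARY_OP >> → 38 >> 3 = 4. Stack: [4]
STORE_FAST n → n=4. Stack: []
LOAD_CONST → push -4. Stack: [-4]
STORE_FAST n → n=-4. Stack: []
LOAD_CONST → push 0. Stack: [0]
STORE_FAST x → x=0. Stack: []
LOAD_FAST_LOAD_FAST a,n → push 38,-4. Stack: [38, -4]
BINARY_OP // → 38 // -4 = -10. Stack: [-10]
STORE_FAST n → n=-10. Stack: []
LOAD_FAST n → push -10. Stack: [-10]
LOAD_CONST → push 7. Stack: [-10, 7]
BINARY_OP - → -10 - 7 = -17. Stack: [-17]
LOAD_FAST n → push -10. Stack: [-17, -10]
BINARY_OP * → -17 * -10 = 170. Stack: [170]
STORE_FAST w → w=170. Stack: []
LOAD_FAST_LOAD_FAST x,a → push 0,38. Stack: [0, 38]
BINARY_OP * → 0 * 38 = 0. Stack: [0]
STORE_FAST k → k=0. Stack: []
LOAD_FAST_LOAD_FAST k,k → push 0,0. Stack: [0, 0]
BINARY_OP | → 0 | 0 = 0. Stack: [0]
STORE_FAST r → r=0. Stack: []
LOAD_FAST r → push 0. Stack: [0]
RETURN_VALUE → return 0.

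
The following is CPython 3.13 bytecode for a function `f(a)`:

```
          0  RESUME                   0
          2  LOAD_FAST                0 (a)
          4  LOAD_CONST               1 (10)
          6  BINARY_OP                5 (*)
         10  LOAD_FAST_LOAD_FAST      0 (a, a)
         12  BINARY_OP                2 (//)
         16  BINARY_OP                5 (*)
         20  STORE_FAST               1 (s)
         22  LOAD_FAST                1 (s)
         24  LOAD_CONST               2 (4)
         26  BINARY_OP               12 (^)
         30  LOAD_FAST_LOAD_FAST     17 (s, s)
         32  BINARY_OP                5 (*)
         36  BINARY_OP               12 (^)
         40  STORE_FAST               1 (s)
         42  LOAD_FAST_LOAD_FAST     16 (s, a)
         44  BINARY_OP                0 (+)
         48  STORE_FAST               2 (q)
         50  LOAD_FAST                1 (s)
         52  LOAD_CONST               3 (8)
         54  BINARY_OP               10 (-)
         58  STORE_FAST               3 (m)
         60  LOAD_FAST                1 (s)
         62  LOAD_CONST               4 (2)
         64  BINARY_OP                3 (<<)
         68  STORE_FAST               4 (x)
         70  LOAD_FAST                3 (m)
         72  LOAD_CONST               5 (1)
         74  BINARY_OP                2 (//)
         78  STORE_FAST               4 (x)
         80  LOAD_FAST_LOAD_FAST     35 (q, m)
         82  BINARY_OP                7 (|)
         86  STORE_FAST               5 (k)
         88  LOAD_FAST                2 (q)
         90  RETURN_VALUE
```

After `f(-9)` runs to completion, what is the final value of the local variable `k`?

LOAD_FAST a → push -9. Stack: [-9]
LOAD_CONST → push 10. Stack: [-9, 10]
BINARY_OP * → -9 * 10 = -90. Stack: [-90]
LOAD_FAST_LOAD_FAST a,a → push -9,-9. Stack: [-90, -9, -9]
BINARY_OP // → -9 // -9 = 1. Stack: [-90, 1]
BINARY_OP * → -90 * 1 = -90. Stack: [-90]
STORE_FAST s → s=-90. Stack: []
LOAD_FAST s → push -90. Stack: [-90]
LOAD_CONST → push 4. Stack: [-90, 4]
BINARY_OP ^ → -90 ^ 4 = -94. Stack: [-94]
LOAD_FAST_LOAD_FAST s,s → push -90,-90. Stack: [-94, -90, -90]
BINARY_OP * → -90 * -90 = 8100. Stack: [-94, 8100]
BINARY_OP ^ → -94 ^ 8100 = -8186. Stack: [-8186]
STORE_FAST s → s=-8186. Stack: []
LOAD_FAST_LOAD_FAST s,a → push -8186,-9. Stack: [-8186, -9]
BINARY_OP + → -8186 + -9 = -8195. Stack: [-8195]
STORE_FAST q → q=-8195. Stack: []
LOAD_FAST s → push -8186. Stack: [-8186]
LOAD_CONST → push 8. Stack: [-8186, 8]
BINARY_OP - → -8186 - 8 = -8194. Stack: [-8194]
STORE_FAST m → m=-8194. Stack: []
LOAD_FAST s → push -8186. Stack: [-8186]
LOAD_CONST → push 2. Stack: [-8186, 2]
BINARY_OP << → -8186 << 2 = -32744. Stack: [-32744]
STORE_FAST x → x=-32744. Stack: []
LOAD_FAST m → push -8194. Stack: [-8194]
LOAD_CONST → push 1. Stack: [-8194, 1]
BINARY_OP // → -8194 // 1 = -8194. Stack: [-8194]
STORE_FAST x → x=-8194. Stack: []
LOAD_FAST_LOAD_FAST q,m → push -8195,-8194. Stack: [-8195, -8194]
BINARY_OP | → -8195 | -8194 = -8193. Stack: [-8193]
STORE_FAST k → k=-8193. Stack: []
LOAD_FAST q → push -8195. Stack: [-8195]
RETURN_VALUE → return -8195.

-8193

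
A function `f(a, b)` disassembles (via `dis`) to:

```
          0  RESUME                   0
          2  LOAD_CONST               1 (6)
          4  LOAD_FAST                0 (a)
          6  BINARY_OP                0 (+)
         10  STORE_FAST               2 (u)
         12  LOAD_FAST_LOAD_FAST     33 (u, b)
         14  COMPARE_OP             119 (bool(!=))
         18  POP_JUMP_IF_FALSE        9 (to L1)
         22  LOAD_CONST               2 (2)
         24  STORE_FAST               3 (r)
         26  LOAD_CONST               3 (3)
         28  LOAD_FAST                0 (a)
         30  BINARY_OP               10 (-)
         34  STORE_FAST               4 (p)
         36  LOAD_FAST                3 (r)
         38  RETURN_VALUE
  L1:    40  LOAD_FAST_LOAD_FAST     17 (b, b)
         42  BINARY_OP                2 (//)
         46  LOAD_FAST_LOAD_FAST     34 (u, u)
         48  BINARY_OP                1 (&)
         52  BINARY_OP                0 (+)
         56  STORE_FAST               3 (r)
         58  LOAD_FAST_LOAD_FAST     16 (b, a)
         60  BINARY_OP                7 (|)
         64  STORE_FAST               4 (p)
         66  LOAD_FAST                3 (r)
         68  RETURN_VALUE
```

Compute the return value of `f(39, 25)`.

LOAD_CONST → push 6. Stack: [6]
LOAD_FAST a → push 39. Stack: [6, 39]
BINARY_OP + → 6 + 39 = 45. Stack: [45]
STORE_FAST u → u=45. Stack: []
LOAD_FAST_LOAD_FAST u,b → push 45,25. Stack: [45, 25]
COMPARE_OP bool(!=) → 45 vs 25 = True. Stack: [True]
POP_JUMP_IF_FALSE → pop True; no jump. Stack: []
LOAD_CONST → push 2. Stack: [2]
STORE_FAST r → r=2. Stack: []
LOAD_CONST → push 3. Stack: [3]
LOAD_FAST a → push 39. Stack: [3, 39]
BINARY_OP - → 3 - 39 = -36. Stack: [-36]
STORE_FAST p → p=-36. Stack: []
LOAD_FAST r → push 2. Stack: [2]
RETURN_VALUE → return 2.

2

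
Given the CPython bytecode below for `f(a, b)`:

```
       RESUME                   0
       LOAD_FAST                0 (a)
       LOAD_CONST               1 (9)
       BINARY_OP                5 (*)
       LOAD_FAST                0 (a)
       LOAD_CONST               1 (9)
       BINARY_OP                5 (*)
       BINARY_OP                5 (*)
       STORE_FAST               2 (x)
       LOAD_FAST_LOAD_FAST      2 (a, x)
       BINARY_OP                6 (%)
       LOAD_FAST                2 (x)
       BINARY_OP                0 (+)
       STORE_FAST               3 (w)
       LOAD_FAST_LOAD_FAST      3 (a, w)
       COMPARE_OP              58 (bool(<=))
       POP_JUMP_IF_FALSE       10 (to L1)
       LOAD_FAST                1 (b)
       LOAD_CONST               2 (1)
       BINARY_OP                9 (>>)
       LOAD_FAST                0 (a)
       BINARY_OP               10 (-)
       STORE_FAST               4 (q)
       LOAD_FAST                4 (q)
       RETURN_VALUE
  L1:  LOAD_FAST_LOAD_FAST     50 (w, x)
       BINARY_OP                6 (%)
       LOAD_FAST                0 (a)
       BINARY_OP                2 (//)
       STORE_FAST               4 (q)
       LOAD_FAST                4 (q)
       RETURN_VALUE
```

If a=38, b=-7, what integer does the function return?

LOAD_FAST a → push 38. Stack: [38]
LOAD_CONST → push 9. Stack: [38, 9]
BINARY_OP * → 38 * 9 = 342. Stack: [342]
LOAD_FAST a → push 38. Stack: [342, 38]
LOAD_CONST → push 9. Stack: [342, 38, 9]
BINARY_OP * → 38 * 9 = 342. Stack: [342, 342]
BINARY_OP * → 342 * 342 = 116964. Stack: [116964]
STORE_FAST x → x=116964. Stack: []
LOAD_FAST_LOAD_FAST a,x → push 38,116964. Stack: [38, 116964]
BINARY_OP % → 38 % 116964 = 38. Stack: [38]
LOAD_FAST x → push 116964. Stack: [38, 116964]
BINARY_OP + → 38 + 116964 = 117002. Stack: [117002]
STORE_FAST w → w=117002. Stack: []
LOAD_FAST_LOAD_FAST a,w → push 38,117002. Stack: [38, 117002]
COMPARE_OP bool(<=) → 38 vs 117002 = True. Stack: [True]
POP_JUMP_IF_FALSE → pop True; no jump. Stack: []
LOAD_FAST b → push -7. Stack: [-7]
LOAD_CONST → push 1. Stack: [-7, 1]
BINARY_OP >> → -7 >> 1 = -4. Stack: [-4]
LOAD_FAST a → push 38. Stack: [-4, 38]
BINARY_OP - → -4 - 38 = -42. Stack: [-42]
STORE_FAST q → q=-42. Stack: []
LOAD_FAST q → push -42. Stack: [-42]
RETURN_VALUE → return -42.

-42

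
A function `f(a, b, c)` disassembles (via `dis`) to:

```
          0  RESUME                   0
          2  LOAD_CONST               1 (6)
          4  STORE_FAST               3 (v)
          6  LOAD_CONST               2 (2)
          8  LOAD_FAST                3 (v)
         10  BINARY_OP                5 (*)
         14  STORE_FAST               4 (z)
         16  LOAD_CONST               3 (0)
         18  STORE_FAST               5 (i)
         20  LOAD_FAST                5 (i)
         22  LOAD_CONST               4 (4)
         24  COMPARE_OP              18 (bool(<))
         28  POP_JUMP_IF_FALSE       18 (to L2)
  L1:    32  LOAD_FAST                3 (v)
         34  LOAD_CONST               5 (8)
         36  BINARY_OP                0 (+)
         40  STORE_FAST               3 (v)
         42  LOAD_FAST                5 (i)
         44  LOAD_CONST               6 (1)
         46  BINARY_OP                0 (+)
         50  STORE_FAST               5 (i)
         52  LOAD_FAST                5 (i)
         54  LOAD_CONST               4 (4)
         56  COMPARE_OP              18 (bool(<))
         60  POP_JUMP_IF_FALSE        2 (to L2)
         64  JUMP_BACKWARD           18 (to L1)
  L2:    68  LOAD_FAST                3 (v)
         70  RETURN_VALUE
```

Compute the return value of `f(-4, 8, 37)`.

LOAD_CONST → push 6. Stack: [6]
STORE_FAST v → v=6. Stack: []
LOAD_CONST → push 2. Stack: [2]
LOAD_FAST v → push 6. Stack: [2, 6]
BINARY_OP * → 2 * 6 = 12. Stack: [12]
STORE_FAST z → z=12. Stack: []
LOAD_CONST → push 0. Stack: [0]
STORE_FAST i → i=0. Stack: []
LOAD_FAST i → push 0. Stack: [0]
LOAD_CONST → push 4. Stack: [0, 4]
COMPARE_OP bool(<) → 0 vs 4 = True. Stack: [True]
POP_JUMP_IF_FALSE → pop True; no jump. Stack: []
LOAD_FAST v → push 6. Stack: [6]
LOAD_CONST → push 8. Stack: [6, 8]
BINARY_OP + → 6 + 8 = 14. Stack: [14]
STORE_FAST v → v=14. Stack: []
LOAD_FAST i → push 0. Stack: [0]
LOAD_CONST → push 1. Stack: [0, 1]
BINARY_OP + → 0 + 1 = 1. Stack: [1]
STORE_FAST i → i=1. Stack: []
LOAD_FAST i → push 1. Stack: [1]
LOAD_CONST → push 4. Stack: [1, 4]
COMPARE_OP bool(<) → 1 vs 4 = True. Stack: [True]
POP_JUMP_IF_FALSE → pop True; no jump. Stack: []
LOAD_FAST v → push 14. Stack: [14]
LOAD_CONST → push 8. Stack: [14, 8]
BINARY_OP + → 14 + 8 = 22. Stack: [22]
STORE_FAST v → v=22. Stack: []
LOAD_FAST i → push 1. Stack: [1]
LOAD_CONST → push 1. Stack: [1, 1]
BINARY_OP + → 1 + 1 = 2. Stack: [2]
STORE_FAST i → i=2. Stack: []
LOAD_FAST i → push 2. Stack: [2]
LOAD_CONST → push 4. Stack: [2, 4]
COMPARE_OP bool(<) → 2 vs 4 = True. Stack: [True]
POP_JUMP_IF_FALSE → pop True; no jump. Stack: []
LOAD_FAST v → push 22. Stack: [22]
LOAD_CONST → push 8. Stack: [22, 8]
BINARY_OP + → 22 + 8 = 30. Stack: [30]
STORE_FAST v → v=30. Stack: []
LOAD_FAST i → push 2. Stack: [2]
LOAD_CONST → push 1. Stack: [2, 1]
BINARY_OP + → 2 + 1 = 3. Stack: [3]
STORE_FAST i → i=3. Stack: []
LOAD_FAST i → push 3. Stack: [3]
LOAD_CONST → push 4. Stack: [3, 4]
COMPARE_OP bool(<) → 3 vs 4 = True. Stack: [True]
POP_JUMP_IF_FALSE → pop True; no jump. Stack: []
LOAD_FAST v → push 30. Stack: [30]
LOAD_CONST → push 8. Stack: [30, 8]
BINARY_OP + → 30 + 8 = 38. Stack: [38]
STORE_FAST v → v=38. Stack: []
LOAD_FAST i → push 3. Stack: [3]
LOAD_CONST → push 1. Stack: [3, 1]
BINARY_OP + → 3 + 1 = 4. Stack: [4]
STORE_FAST i → i=4. Stack: []
LOAD_FAST i → push 4. Stack: [4]
LOAD_CONST → push 4. Stack: [4, 4]
COMPARE_OP bool(<) → 4 vs 4 = False. Stack: [False]
POP_JUMP_IF_FALSE → pop False; jump. Stack: []
LOAD_FAST v → push 38. Stack: [38]
RETURN_VALUE → return 38.

38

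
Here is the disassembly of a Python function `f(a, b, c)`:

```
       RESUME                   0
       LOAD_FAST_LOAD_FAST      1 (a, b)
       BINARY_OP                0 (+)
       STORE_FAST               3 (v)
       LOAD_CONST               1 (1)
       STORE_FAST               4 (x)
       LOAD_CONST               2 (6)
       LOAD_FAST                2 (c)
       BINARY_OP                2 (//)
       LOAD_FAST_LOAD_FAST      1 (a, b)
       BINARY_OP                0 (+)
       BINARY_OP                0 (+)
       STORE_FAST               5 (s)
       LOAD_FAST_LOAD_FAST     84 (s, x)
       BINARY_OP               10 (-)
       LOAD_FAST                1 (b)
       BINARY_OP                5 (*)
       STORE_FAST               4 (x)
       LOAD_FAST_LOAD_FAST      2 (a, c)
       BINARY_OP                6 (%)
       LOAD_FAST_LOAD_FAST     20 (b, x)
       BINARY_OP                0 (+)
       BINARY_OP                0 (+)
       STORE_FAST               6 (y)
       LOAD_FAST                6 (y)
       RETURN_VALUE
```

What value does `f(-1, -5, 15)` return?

LOAD_FAST_LOAD_FAST a,b → push -1,-5. Stack: [-1, -5]
BINARY_OP + → -1 + -5 = -6. Stack: [-6]
STORE_FAST v → v=-6. Stack: []
LOAD_CONST → push 1. Stack: [1]
STORE_FAST x → x=1. Stack: []
LOAD_CONST → push 6. Stack: [6]
LOAD_FAST c → push 15. Stack: [6, 15]
BINARY_OP // → 6 // 15 = 0. Stack: [0]
LOAD_FAST_LOAD_FAST a,b → push -1,-5. Stack: [0, -1, -5]
BINARY_OP + → -1 + -5 = -6. Stack: [0, -6]
BINARY_OP + → 0 + -6 = -6. Stack: [-6]
STORE_FAST s → s=-6. Stack: []
LOAD_FAST_LOAD_FAST s,x → push -6,1. Stack: [-6, 1]
BINARY_OP - → -6 - 1 = -7. Stack: [-7]
LOAD_FAST b → push -5. Stack: [-7, -5]
BINARY_OP * → -7 * -5 = 35. Stack: [35]
STORE_FAST x → x=35. Stack: []
LOAD_FAST_LOAD_FAST a,c → push -1,15. Stack: [-1, 15]
BINARY_OP % → -1 % 15 = 14. Stack: [14]
LOAD_FAST_LOAD_FAST b,x → push -5,35. Stack: [14, -5, 35]
BINARY_OP + → -5 + 35 = 30. Stack: [14, 30]
BINARY_OP + → 14 + 30 = 44. Stack: [44]
STORE_FAST y → y=44. Stack: []
LOAD_FAST y → push 44. Stack: [44]
RETURN_VALUE → return 44.

44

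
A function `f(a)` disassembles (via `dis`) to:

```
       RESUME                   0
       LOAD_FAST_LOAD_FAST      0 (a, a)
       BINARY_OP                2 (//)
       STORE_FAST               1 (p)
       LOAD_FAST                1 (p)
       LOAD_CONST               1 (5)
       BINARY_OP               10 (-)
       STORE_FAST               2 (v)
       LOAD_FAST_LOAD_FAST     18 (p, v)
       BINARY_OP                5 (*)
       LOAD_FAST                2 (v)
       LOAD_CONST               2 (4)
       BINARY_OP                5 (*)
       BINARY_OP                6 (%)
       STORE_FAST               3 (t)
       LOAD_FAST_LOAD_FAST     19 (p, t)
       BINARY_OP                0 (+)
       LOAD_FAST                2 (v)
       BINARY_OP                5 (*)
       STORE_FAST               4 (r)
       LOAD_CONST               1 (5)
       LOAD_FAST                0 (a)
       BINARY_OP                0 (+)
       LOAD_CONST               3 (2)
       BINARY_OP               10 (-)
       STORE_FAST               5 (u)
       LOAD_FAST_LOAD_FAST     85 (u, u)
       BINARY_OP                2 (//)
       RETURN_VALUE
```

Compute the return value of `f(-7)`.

LOAD_FAST_LOAD_FAST a,a → push -7,-7. Stack: [-7, -7]
BINARY_OP // → -7 // -7 = 1. Stack: [1]
STORE_FAST p → p=1. Stack: []
LOAD_FAST p → push 1. Stack: [1]
LOAD_CONST → push 5. Stack: [1, 5]
BINARY_OP - → 1 - 5 = -4. Stack: [-4]
STORE_FAST v → v=-4. Stack: []
LOAD_FAST_LOAD_FAST p,v → push 1,-4. Stack: [1, -4]
BINARY_OP * → 1 * -4 = -4. Stack: [-4]
LOAD_FAST v → push -4. Stack: [-4, -4]
LOAD_CONST → push 4. Stack: [-4, -4, 4]
BINARY_OP * → -4 * 4 = -16. Stack: [-4, -16]
BINARY_OP % → -4 % -16 = -4. Stack: [-4]
STORE_FAST t → t=-4. Stack: []
LOAD_FAST_LOAD_FAST p,t → push 1,-4. Stack: [1, -4]
BINARY_OP + → 1 + -4 = -3. Stack: [-3]
LOAD_FAST v → push -4. Stack: [-3, -4]
BINARY_OP * → -3 * -4 = 12. Stack: [12]
STORE_FAST r → r=12. Stack: []
LOAD_CONST → push 5. Stack: [5]
LOAD_FAST a → push -7. Stack: [5, -7]
BINARY_OP + → 5 + -7 = -2. Stack: [-2]
LOAD_CONST → push 2. Stack: [-2, 2]
BINARY_OP - → -2 - 2 = -4. Stack: [-4]
STORE_FAST u → u=-4. Stack: []
LOAD_FAST_LOAD_FAST u,u → push -4,-4. Stack: [-4, -4]
BINARY_OP // → -4 // -4 = 1. Stack: [1]
RETURN_VALUE → return 1.

1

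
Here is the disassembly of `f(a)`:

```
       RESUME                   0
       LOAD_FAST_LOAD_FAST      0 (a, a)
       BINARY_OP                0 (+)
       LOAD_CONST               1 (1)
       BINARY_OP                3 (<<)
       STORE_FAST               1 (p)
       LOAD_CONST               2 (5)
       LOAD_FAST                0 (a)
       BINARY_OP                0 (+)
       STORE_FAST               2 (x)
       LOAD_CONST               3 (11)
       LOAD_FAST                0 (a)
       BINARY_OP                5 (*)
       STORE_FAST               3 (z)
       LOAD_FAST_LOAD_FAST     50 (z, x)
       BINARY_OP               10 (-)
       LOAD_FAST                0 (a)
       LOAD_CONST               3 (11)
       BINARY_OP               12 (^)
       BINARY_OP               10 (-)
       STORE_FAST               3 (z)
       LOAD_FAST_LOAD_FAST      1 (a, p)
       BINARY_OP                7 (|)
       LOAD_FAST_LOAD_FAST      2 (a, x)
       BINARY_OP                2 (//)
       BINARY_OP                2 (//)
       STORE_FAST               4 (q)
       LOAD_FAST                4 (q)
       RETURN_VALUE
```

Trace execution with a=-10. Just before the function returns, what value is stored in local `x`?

-5

LOAD_FAST_LOAD_FAST a,a → push -10,-10. Stack: [-10, -10]
BINARY_OP + → -10 + -10 = -20. Stack: [-20]
LOAD_CONST → push 1. Stack: [-20, 1]
BINARY_OP << → -20 << 1 = -40. Stack: [-40]
STORE_FAST p → p=-40. Stack: []
LOAD_CONST → push 5. Stack: [5]
LOAD_FAST a → push -10. Stack: [5, -10]
BINARY_OP + → 5 + -10 = -5. Stack: [-5]
STORE_FAST x → x=-5. Stack: []
LOAD_CONST → push 11. Stack: [11]
LOAD_FAST a → push -10. Stack: [11, -10]
BINARY_OP * → 11 * -10 = -110. Stack: [-110]
STORE_FAST z → z=-110. Stack: []
LOAD_FAST_LOAD_FAST z,x → push -110,-5. Stack: [-110, -5]
BINARY_OP - → -110 - -5 = -105. Stack: [-105]
LOAD_FAST a → push -10. Stack: [-105, -10]
LOAD_CONST → push 11. Stack: [-105, -10, 11]
BINARY_OP ^ → -10 ^ 11 = -3. Stack: [-105, -3]
BINARY_OP - → -105 - -3 = -102. Stack: [-102]
STORE_FAST z → z=-102. Stack: []
LOAD_FAST_LOAD_FAST a,p → push -10,-40. Stack: [-10, -40]
BINARY_OP | → -10 | -40 = -2. Stack: [-2]
LOAD_FAST_LOAD_FAST a,x → push -10,-5. Stack: [-2, -10, -5]
BINARY_OP // → -10 // -5 = 2. Stack: [-2, 2]
BINARY_OP // → -2 // 2 = -1. Stack: [-1]
STORE_FAST q → q=-1. Stack: []
LOAD_FAST q → push -1. Stack: [-1]
RETURN_VALUE → return -1.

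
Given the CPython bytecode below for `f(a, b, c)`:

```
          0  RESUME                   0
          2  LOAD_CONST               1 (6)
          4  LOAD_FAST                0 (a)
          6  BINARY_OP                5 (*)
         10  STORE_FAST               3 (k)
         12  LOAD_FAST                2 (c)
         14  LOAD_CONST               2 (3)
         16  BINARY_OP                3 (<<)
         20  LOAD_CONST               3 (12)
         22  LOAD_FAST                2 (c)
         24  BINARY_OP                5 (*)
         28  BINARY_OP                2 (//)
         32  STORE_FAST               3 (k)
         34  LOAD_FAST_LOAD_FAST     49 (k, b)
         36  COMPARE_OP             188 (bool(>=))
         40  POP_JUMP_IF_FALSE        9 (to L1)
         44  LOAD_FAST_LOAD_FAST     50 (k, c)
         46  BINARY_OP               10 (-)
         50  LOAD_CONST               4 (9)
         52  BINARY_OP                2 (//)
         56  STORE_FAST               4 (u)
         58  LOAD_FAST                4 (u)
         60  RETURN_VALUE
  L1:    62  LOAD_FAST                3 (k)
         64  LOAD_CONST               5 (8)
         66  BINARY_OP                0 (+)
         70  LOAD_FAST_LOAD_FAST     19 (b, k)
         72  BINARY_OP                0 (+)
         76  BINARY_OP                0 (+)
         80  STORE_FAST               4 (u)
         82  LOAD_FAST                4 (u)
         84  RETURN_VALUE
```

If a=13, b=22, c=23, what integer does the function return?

LOAD_CONST → push 6. Stack: [6]
LOAD_FAST a → push 13. Stack: [6, 13]
BINARY_OP * → 6 * 13 = 78. Stack: [78]
STORE_FAST k → k=78. Stack: []
LOAD_FAST c → push 23. Stack: [23]
LOAD_CONST → push 3. Stack: [23, 3]
BINARY_OP << → 23 << 3 = 184. Stack: [184]
LOAD_CONST → push 12. Stack: [184, 12]
LOAD_FAST c → push 23. Stack: [184, 12, 23]
BINARY_OP * → 12 * 23 = 276. Stack: [184, 276]
BINARY_OP // → 184 // 276 = 0. Stack: [0]
STORE_FAST k → k=0. Stack: []
LOAD_FAST_LOAD_FAST k,b → push 0,22. Stack: [0, 22]
COMPARE_OP bool(>=) → 0 vs 22 = False. Stack: [False]
POP_JUMP_IF_FALSE → pop False; jump. Stack: []
LOAD_FAST k → push 0. Stack: [0]
LOAD_CONST → push 8. Stack: [0, 8]
BINARY_OP + → 0 + 8 = 8. Stack: [8]
LOAD_FAST_LOAD_FAST b,k → push 22,0. Stack: [8, 22, 0]
BINARY_OP + → 22 + 0 = 22. Stack: [8, 22]
BINARY_OP + → 8 + 22 = 30. Stack: [30]
STORE_FAST u → u=30. Stack: []
LOAD_FAST u → push 30. Stack: [30]
RETURN_VALUE → return 30.

30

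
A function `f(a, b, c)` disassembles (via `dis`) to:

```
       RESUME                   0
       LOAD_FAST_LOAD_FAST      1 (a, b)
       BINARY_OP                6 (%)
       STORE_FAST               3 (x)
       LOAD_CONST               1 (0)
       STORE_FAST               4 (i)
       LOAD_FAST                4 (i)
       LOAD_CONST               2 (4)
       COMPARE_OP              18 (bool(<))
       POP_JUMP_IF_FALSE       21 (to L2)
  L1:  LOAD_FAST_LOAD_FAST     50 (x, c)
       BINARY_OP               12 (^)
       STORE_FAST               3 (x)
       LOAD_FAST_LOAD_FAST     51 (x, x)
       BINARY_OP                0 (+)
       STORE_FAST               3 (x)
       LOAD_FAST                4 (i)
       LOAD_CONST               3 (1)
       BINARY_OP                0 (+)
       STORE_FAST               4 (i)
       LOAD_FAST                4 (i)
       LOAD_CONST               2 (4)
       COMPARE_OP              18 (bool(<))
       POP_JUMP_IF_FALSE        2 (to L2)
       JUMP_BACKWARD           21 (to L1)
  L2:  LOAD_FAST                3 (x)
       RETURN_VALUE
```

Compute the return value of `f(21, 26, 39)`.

714

LOAD_FAST_LOAD_FAST a,b → push 21,26
BINARY_OP % → 21 % 26 = 21
STORE_FAST x → x=21
LOAD_CONST → push 0
STORE_FAST i → i=0
LOAD_FAST i → push 0
LOAD_CONST → push 4
COMPARE_OP bool(<) → 0 vs 4 = True
POP_JUMP_IF_FALSE → pop True; no jump
LOAD_FAST_LOAD_FAST x,c → push 21,39
BINARY_OP ^ → 21 ^ 39 = 50
STORE_FAST x → x=50
LOAD_FAST_LOAD_FAST x,x → push 50,50
BINARY_OP + → 50 + 50 = 100
STORE_FAST x → x=100
LOAD_FAST i → push 0
LOAD_CONST → push 1
BINARY_OP + → 0 + 1 = 1
STORE_FAST i → i=1
LOAD_FAST i → push 1
LOAD_CONST → push 4
COMPARE_OP bool(<) → 1 vs 4 = True
POP_JUMP_IF_FALSE → pop True; no jump
LOAD_FAST_LOAD_FAST x,c → push 100,39
BINARY_OP ^ → 100 ^ 39 = 67
STORE_FAST x → x=67
LOAD_FAST_LOAD_FAST x,x → push 67,67
BINARY_OP + → 67 + 67 = 134
STORE_FAST x → x=134
LOAD_FAST i → push 1
LOAD_CONST → push 1
BINARY_OP + → 1 + 1 = 2
STORE_FAST i → i=2
LOAD_FAST i → push 2
LOAD_CONST → push 4
COMPARE_OP bool(<) → 2 vs 4 = True
POP_JUMP_IF_FALSE → pop True; no jump
LOAD_FAST_LOAD_FAST x,c → push 134,39
BINARY_OP ^ → 134 ^ 39 = 161
STORE_FAST x → x=161
LOAD_FAST_LOAD_FAST x,x → push 161,161
BINARY_OP + → 161 + 161 = 322
STORE_FAST x → x=322
LOAD_FAST i → push 2
LOAD_CONST → push 1
BINARY_OP + → 2 + 1 = 3
STORE_FAST i → i=3
LOAD_FAST i → push 3
LOAD_CONST → push 4
COMPARE_OP bool(<) → 3 vs 4 = True
POP_JUMP_IF_FALSE → pop True; no jump
LOAD_FAST_LOAD_FAST x,c → push 322,39
BINARY_OP ^ → 322 ^ 39 = 357
STORE_FAST x → x=357
LOAD_FAST_LOAD_FAST x,x → push 357,357
BINARY_OP + → 357 + 357 = 714
STORE_FAST x → x=714
LOAD_FAST i → push 3
LOAD_CONST → push 1
BINARY_OP + → 3 + 1 = 4
STORE_FAST i → i=4
LOAD_FAST i → push 4
LOAD_CONST → push 4
COMPARE_OP bool(<) → 4 vs 4 = False
POP_JUMP_IF_FALSE → pop False; jump
LOAD_FAST x → push 714
RETURN_VALUE → return 714.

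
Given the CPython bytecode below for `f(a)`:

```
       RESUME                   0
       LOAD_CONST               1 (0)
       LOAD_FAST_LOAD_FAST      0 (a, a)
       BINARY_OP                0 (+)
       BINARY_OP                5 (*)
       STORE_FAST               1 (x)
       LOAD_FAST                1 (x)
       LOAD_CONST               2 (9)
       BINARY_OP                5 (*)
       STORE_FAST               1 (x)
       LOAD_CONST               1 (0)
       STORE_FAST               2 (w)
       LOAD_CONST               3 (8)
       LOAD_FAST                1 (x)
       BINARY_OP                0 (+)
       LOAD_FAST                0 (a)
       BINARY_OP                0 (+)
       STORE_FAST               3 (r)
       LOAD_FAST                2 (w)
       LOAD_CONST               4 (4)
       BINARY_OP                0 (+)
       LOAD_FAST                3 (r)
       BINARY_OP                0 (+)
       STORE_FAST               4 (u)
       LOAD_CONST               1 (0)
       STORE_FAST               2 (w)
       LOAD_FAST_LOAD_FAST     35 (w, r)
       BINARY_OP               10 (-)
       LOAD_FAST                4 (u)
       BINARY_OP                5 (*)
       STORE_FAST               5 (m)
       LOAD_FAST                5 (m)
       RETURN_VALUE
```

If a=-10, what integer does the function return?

LOAD_CONST → push 0. Stack: [0]
LOAD_FAST_LOAD_FAST a,a → push -10,-10. Stack: [0, -10, -10]
BINARY_OP + → -10 + -10 = -20. Stack: [0, -20]
BINARY_OP * → 0 * -20 = 0. Stack: [0]
STORE_FAST x → x=0. Stack: []
LOAD_FAST x → push 0. Stack: [0]
LOAD_CONST → push 9. Stack: [0, 9]
BINARY_OP * → 0 * 9 = 0. Stack: [0]
STORE_FAST x → x=0. Stack: []
LOAD_CONST → push 0. Stack: [0]
STORE_FAST w → w=0. Stack: []
LOAD_CONST → push 8. Stack: [8]
LOAD_FAST x → push 0. Stack: [8, 0]
BINARY_OP + → 8 + 0 = 8. Stack: [8]
LOAD_FAST a → push -10. Stack: [8, -10]
BINARY_OP + → 8 + -10 = -2. Stack: [-2]
STORE_FAST r → r=-2. Stack: []
LOAD_FAST w → push 0. Stack: [0]
LOAD_CONST → push 4. Stack: [0, 4]
BINARY_OP + → 0 + 4 = 4. Stack: [4]
LOAD_FAST r → push -2. Stack: [4, -2]
BINARY_OP + → 4 + -2 = 2. Stack: [2]
STORE_FAST u → u=2. Stack: []
LOAD_CONST → push 0. Stack: [0]
STORE_FAST w → w=0. Stack: []
LOAD_FAST_LOAD_FAST w,r → push 0,-2. Stack: [0, -2]
BINARY_OP - → 0 - -2 = 2. Stack: [2]
LOAD_FAST u → push 2. Stack: [2, 2]
BINARY_OP * → 2 * 2 = 4. Stack: [4]
STORE_FAST m → m=4. Stack: []
LOAD_FAST m → push 4. Stack: [4]
RETURN_VALUE → return 4.

4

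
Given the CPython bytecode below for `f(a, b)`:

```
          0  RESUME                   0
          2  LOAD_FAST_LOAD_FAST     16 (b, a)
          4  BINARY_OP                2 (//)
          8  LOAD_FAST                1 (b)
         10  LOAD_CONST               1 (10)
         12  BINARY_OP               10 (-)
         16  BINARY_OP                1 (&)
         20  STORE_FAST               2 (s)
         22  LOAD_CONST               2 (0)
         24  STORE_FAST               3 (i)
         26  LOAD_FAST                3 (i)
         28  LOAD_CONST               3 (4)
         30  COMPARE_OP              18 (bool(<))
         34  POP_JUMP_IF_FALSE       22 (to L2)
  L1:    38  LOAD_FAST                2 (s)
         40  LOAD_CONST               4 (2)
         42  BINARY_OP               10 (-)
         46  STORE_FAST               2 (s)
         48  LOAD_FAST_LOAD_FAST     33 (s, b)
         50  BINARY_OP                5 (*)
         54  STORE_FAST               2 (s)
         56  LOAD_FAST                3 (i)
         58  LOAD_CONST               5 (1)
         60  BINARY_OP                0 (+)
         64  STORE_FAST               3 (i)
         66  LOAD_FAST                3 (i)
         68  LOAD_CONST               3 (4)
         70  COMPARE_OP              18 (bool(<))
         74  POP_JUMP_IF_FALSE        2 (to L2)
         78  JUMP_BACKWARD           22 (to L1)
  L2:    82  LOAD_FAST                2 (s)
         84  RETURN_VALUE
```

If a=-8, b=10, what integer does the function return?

-22220

LOAD_FAST_LOAD_FAST b,a → push 10,-8
BINARY_OP // → 10 // -8 = -2
LOAD_FAST b → push 10
LOAD_CONST → push 10
BINARY_OP - → 10 - 10 = 0
BINARY_OP & → -2 & 0 = 0
STORE_FAST s → s=0
LOAD_CONST → push 0
STORE_FAST i → i=0
LOAD_FAST i → push 0
LOAD_CONST → push 4
COMPARE_OP bool(<) → 0 vs 4 = True
POP_JUMP_IF_FALSE → pop True; no jump
LOAD_FAST s → push 0
LOAD_CONST → push 2
BINARY_OP - → 0 - 2 = -2
STORE_FAST s → s=-2
LOAD_FAST_LOAD_FAST s,b → push -2,10
BINARY_OP * → -2 * 10 = -20
STORE_FAST s → s=-20
LOAD_FAST i → push 0
LOAD_CONST → push 1
BINARY_OP + → 0 + 1 = 1
STORE_FAST i → i=1
LOAD_FAST i → push 1
LOAD_CONST → push 4
COMPARE_OP bool(<) → 1 vs 4 = True
POP_JUMP_IF_FALSE → pop True; no jump
LOAD_FAST s → push -20
LOAD_CONST → push 2
BINARY_OP - → -20 - 2 = -22
STORE_FAST s → s=-22
LOAD_FAST_LOAD_FAST s,b → push -22,10
BINARY_OP * → -22 * 10 = -220
STORE_FAST s → s=-220
LOAD_FAST i → push 1
LOAD_CONST → push 1
BINARY_OP + → 1 + 1 = 2
STORE_FAST i → i=2
LOAD_FAST i → push 2
LOAD_CONST → push 4
COMPARE_OP bool(<) → 2 vs 4 = True
POP_JUMP_IF_FALSE → pop True; no jump
LOAD_FAST s → push -220
LOAD_CONST → push 2
BINARY_OP - → -220 - 2 = -222
STORE_FAST s → s=-222
LOAD_FAST_LOAD_FAST s,b → push -222,10
BINARY_OP * → -222 * 10 = -2220
STORE_FAST s → s=-2220
LOAD_FAST i → push 2
LOAD_CONST → push 1
BINARY_OP + → 2 + 1 = 3
STORE_FAST i → i=3
LOAD_FAST i → push 3
LOAD_CONST → push 4
COMPARE_OP bool(<) → 3 vs 4 = True
POP_JUMP_IF_FALSE → pop True; no jump
LOAD_FAST s → push -2220
LOAD_CONST → push 2
BINARY_OP - → -2220 - 2 = -2222
STORE_FAST s → s=-2222
LOAD_FAST_LOAD_FAST s,b → push -2222,10
BINARY_OP * → -2222 * 10 = -22220
STORE_FAST s → s=-22220
LOAD_FAST i → push 3
LOAD_CONST → push 1
BINARY_OP + → 3 + 1 = 4
STORE_FAST i → i=4
LOAD_FAST i → push 4
LOAD_CONST → push 4
COMPARE_OP bool(<) → 4 vs 4 = False
POP_JUMP_IF_FALSE → pop False; jump
LOAD_FAST s → push -22220
RETURN_VALUE → return -22220.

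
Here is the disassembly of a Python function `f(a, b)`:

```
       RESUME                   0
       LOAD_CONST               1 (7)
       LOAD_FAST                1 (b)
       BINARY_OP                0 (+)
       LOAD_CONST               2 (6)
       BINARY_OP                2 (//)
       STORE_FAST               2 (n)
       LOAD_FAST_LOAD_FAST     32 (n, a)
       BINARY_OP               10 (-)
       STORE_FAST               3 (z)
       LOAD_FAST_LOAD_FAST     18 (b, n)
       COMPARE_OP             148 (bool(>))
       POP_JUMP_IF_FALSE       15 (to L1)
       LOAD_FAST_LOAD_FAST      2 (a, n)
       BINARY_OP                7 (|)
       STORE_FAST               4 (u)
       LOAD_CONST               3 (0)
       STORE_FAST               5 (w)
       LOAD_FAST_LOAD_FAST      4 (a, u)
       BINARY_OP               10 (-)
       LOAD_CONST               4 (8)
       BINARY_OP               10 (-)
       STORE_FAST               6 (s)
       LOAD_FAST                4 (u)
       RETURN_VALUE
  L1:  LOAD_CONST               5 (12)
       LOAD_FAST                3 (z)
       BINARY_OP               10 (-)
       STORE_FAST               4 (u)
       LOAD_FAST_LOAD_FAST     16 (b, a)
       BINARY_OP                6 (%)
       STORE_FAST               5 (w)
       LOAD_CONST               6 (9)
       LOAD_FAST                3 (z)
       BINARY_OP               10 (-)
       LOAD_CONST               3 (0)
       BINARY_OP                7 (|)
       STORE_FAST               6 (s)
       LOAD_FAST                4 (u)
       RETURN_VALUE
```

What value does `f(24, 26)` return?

29

LOAD_CONST → push 7. Stack: [7]
LOAD_FAST b → push 26. Stack: [7, 26]
BINARY_OP + → 7 + 26 = 33. Stack: [33]
LOAD_CONST → push 6. Stack: [33, 6]
BINARY_OP // → 33 // 6 = 5. Stack: [5]
STORE_FAST n → n=5. Stack: []
LOAD_FAST_LOAD_FAST n,a → push 5,24. Stack: [5, 24]
BINARY_OP - → 5 - 24 = -19. Stack: [-19]
STORE_FAST z → z=-19. Stack: []
LOAD_FAST_LOAD_FAST b,n → push 26,5. Stack: [26, 5]
COMPARE_OP bool(>) → 26 vs 5 = True. Stack: [True]
POP_JUMP_IF_FALSE → pop True; no jump. Stack: []
LOAD_FAST_LOAD_FAST a,n → push 24,5. Stack: [24, 5]
BINARY_OP | → 24 | 5 = 29. Stack: [29]
STORE_FAST u → u=29. Stack: []
LOAD_CONST → push 0. Stack: [0]
STORE_FAST w → w=0. Stack: []
LOAD_FAST_LOAD_FAST a,u → push 24,29. Stack: [24, 29]
BINARY_OP - → 24 - 29 = -5. Stack: [-5]
LOAD_CONST → push 8. Stack: [-5, 8]
BINARY_OP - → -5 - 8 = -13. Stack: [-13]
STORE_FAST s → s=-13. Stack: []
LOAD_FAST u → push 29. Stack: [29]
RETURN_VALUE → return 29.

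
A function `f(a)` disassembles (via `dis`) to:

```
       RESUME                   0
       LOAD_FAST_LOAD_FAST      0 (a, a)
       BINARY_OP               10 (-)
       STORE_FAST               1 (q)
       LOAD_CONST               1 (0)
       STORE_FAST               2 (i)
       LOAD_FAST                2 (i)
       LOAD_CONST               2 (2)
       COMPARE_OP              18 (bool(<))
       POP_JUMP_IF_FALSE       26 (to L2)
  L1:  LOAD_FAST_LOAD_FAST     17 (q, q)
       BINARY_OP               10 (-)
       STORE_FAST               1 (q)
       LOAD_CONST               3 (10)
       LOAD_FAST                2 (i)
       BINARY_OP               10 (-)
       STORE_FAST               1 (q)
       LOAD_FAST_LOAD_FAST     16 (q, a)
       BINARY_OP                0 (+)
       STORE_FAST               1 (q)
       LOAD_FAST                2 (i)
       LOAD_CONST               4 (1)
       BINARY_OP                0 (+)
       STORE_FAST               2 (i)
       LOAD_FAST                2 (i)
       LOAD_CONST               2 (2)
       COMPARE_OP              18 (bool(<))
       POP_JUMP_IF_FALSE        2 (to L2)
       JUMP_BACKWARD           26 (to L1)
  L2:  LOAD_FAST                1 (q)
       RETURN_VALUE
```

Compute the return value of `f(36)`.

LOAD_FAST_LOAD_FAST a,a → push 36,36. Stack: [36, 36]
BINARY_OP - → 36 - 36 = 0. Stack: [0]
STORE_FAST q → q=0. Stack: []
LOAD_CONST → push 0. Stack: [0]
STORE_FAST i → i=0. Stack: []
LOAD_FAST i → push 0. Stack: [0]
LOAD_CONST → push 2. Stack: [0, 2]
COMPARE_OP bool(<) → 0 vs 2 = True. Stack: [True]
POP_JUMP_IF_FALSE → pop True; no jump. Stack: []
LOAD_FAST_LOAD_FAST q,q → push 0,0. Stack: [0, 0]
BINARY_OP - → 0 - 0 = 0. Stack: [0]
STORE_FAST q → q=0. Stack: []
LOAD_CONST → push 10. Stack: [10]
LOAD_FAST i → push 0. Stack: [10, 0]
BINARY_OP - → 10 - 0 = 10. Stack: [10]
STORE_FAST q → q=10. Stack: []
LOAD_FAST_LOAD_FAST q,a → push 10,36. Stack: [10, 36]
BINARY_OP + → 10 + 36 = 46. Stack: [46]
STORE_FAST q → q=46. Stack: []
LOAD_FAST i → push 0. Stack: [0]
LOAD_CONST → push 1. Stack: [0, 1]
BINARY_OP + → 0 + 1 = 1. Stack: [1]
STORE_FAST i → i=1. Stack: []
LOAD_FAST i → push 1. Stack: [1]
LOAD_CONST → push 2. Stack: [1, 2]
COMPARE_OP bool(<) → 1 vs 2 = True. Stack: [True]
POP_JUMP_IF_FALSE → pop True; no jump. Stack: []
LOAD_FAST_LOAD_FAST q,q → push 46,46. Stack: [46, 46]
BINARY_OP - → 46 - 46 = 0. Stack: [0]
STORE_FAST q → q=0. Stack: []
LOAD_CONST → push 10. Stack: [10]
LOAD_FAST i → push 1. Stack: [10, 1]
BINARY_OP - → 10 - 1 = 9. Stack: [9]
STORE_FAST q → q=9. Stack: []
LOAD_FAST_LOAD_FAST q,a → push 9,36. Stack: [9, 36]
BINARY_OP + → 9 + 36 = 45. Stack: [45]
STORE_FAST q → q=45. Stack: []
LOAD_FAST i → push 1. Stack: [1]
LOAD_CONST → push 1. Stack: [1, 1]
BINARY_OP + → 1 + 1 = 2. Stack: [2]
STORE_FAST i → i=2. Stack: []
LOAD_FAST i → push 2. Stack: [2]
LOAD_CONST → push 2. Stack: [2, 2]
COMPARE_OP bool(<) → 2 vs 2 = False. Stack: [False]
POP_JUMP_IF_FALSE → pop False; jump. Stack: []
LOAD_FAST q → push 45. Stack: [45]
RETURN_VALUE → return 45.

45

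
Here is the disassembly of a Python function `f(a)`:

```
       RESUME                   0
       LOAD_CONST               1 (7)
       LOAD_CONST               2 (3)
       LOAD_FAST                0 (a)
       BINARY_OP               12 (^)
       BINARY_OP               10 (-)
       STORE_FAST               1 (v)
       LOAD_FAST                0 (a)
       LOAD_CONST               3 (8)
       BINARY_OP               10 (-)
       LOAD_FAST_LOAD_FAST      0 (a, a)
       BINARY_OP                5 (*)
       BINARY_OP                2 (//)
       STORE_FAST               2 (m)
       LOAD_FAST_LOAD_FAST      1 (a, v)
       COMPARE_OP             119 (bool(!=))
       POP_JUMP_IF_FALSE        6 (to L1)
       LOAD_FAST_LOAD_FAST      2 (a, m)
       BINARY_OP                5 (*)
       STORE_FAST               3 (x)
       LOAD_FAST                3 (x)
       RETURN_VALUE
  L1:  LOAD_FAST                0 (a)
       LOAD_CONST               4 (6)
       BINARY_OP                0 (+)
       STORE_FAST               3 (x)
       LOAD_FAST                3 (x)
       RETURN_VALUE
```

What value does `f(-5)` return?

5

LOAD_CONST → push 7. Stack: [7]
LOAD_CONST → push 3. Stack: [7, 3]
LOAD_FAST a → push -5. Stack: [7, 3, -5]
BINARY_OP ^ → 3 ^ -5 = -8. Stack: [7, -8]
BINARY_OP - → 7 - -8 = 15. Stack: [15]
STORE_FAST v → v=15. Stack: []
LOAD_FAST a → push -5. Stack: [-5]
LOAD_CONST → push 8. Stack: [-5, 8]
BINARY_OP - → -5 - 8 = -13. Stack: [-13]
LOAD_FAST_LOAD_FAST a,a → push -5,-5. Stack: [-13, -5, -5]
BINARY_OP * → -5 * -5 = 25. Stack: [-13, 25]
BINARY_OP // → -13 // 25 = -1. Stack: [-1]
STORE_FAST m → m=-1. Stack: []
LOAD_FAST_LOAD_FAST a,v → push -5,15. Stack: [-5, 15]
COMPARE_OP bool(!=) → -5 vs 15 = True. Stack: [True]
POP_JUMP_IF_FALSE → pop True; no jump. Stack: []
LOAD_FAST_LOAD_FAST a,m → push -5,-1. Stack: [-5, -1]
BINARY_OP * → -5 * -1 = 5. Stack: [5]
STORE_FAST x → x=5. Stack: []
LOAD_FAST x → push 5. Stack: [5]
RETURN_VALUE → return 5.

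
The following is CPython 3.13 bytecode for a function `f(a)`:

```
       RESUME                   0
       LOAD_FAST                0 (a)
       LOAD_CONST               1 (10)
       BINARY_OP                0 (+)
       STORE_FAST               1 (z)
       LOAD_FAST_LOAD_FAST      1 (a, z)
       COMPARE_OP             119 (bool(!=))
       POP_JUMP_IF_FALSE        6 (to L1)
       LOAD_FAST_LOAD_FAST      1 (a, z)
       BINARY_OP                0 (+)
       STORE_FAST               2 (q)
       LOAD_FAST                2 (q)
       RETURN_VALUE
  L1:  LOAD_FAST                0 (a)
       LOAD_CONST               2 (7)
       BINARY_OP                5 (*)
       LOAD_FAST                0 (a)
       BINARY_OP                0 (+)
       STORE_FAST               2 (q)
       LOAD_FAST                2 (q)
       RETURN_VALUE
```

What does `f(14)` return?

38

LOAD_FAST a → push 14. Stack: [14]
LOAD_CONST → push 10. Stack: [14, 10]
BINARY_OP + → 14 + 10 = 24. Stack: [24]
STORE_FAST z → z=24. Stack: []
LOAD_FAST_LOAD_FAST a,z → push 14,24. Stack: [14, 24]
COMPARE_OP bool(!=) → 14 vs 24 = True. Stack: [True]
POP_JUMP_IF_FALSE → pop True; no jump. Stack: []
LOAD_FAST_LOAD_FAST a,z → push 14,24. Stack: [14, 24]
BINARY_OP + → 14 + 24 = 38. Stack: [38]
STORE_FAST q → q=38. Stack: []
LOAD_FAST q → push 38. Stack: [38]
RETURN_VALUE → return 38.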